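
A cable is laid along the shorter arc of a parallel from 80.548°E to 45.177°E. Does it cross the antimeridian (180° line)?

No

Signed shortest Δλ = ((45.177 − 80.548 + 180) mod 360) − 180 = -35.371°.
Going west by 35.371° from +80.548° reaches +45.177° without touching 180°.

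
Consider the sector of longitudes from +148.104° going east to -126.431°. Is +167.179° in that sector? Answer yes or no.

Band width going east from +148.104° to -126.431°: ((-126.431 − 148.104) mod 360) = 85.465°.
Offset of +167.179° east of the west edge: ((167.179 − 148.104) mod 360) = 19.075°.
19.075° ≤ 85.465° ⇒ inside.

Yes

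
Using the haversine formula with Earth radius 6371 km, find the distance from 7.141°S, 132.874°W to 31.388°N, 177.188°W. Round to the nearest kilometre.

6363 km

Δλ = -177.188 − -132.874 = -44.314°.
Δφ = 31.388 − -7.141 = 38.529°.
a = sin²(Δφ/2) + cos φ₁ · cos φ₂ · sin²(Δλ/2) = 0.229335.
c = 2·atan2(√a, √(1−a)) = 0.99878 rad → d = 6371·c ≈ 6363.22 km.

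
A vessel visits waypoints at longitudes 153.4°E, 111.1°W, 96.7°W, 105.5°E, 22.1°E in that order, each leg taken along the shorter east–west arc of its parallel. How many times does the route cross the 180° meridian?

2

Leg 1: +153.4° → -111.1°, shortest Δλ = 95.5° (east) — crosses 180°.
Leg 2: -111.1° → -96.7°, shortest Δλ = 14.4° (east) — does not cross 180°.
Leg 3: -96.7° → +105.5°, shortest Δλ = -157.8° (west) — crosses 180°.
Leg 4: +105.5° → +22.1°, shortest Δλ = -83.4° (west) — does not cross 180°.
Total crossings: 2.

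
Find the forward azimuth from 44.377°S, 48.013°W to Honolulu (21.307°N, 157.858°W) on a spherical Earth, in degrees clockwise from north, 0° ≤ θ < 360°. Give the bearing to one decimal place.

Δλ = -157.858 − -48.013 = -109.845°.
θ = atan2( sin Δλ · cos φ₂ , cos φ₁ · sin φ₂ − sin φ₁ · cos φ₂ · cos Δλ )
  = atan2(-0.87632, 0.03852) = -87.483° → normalised to [0°, 360°): 272.517°.

272.5°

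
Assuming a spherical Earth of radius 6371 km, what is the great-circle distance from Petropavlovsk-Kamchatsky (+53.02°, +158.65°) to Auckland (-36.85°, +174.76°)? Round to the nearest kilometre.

10114 km

Δλ = 174.76 − 158.65 = 16.11°.
Δφ = -36.85 − 53.02 = -89.87°.
a = sin²(Δφ/2) + cos φ₁ · cos φ₂ · sin²(Δλ/2) = 0.508317.
c = 2·atan2(√a, √(1−a)) = 1.58743 rad → d = 6371·c ≈ 10113.52 km.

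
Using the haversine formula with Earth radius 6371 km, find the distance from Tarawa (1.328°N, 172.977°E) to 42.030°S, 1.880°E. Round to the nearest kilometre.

Δλ = 1.880 − 172.977 = -171.097°.
Δφ = -42.030 − 1.328 = -43.358°.
a = sin²(Δφ/2) + cos φ₁ · cos φ₂ · sin²(Δλ/2) = 0.874582.
c = 2·atan2(√a, √(1−a)) = 2.41760 rad → d = 6371·c ≈ 15402.51 km.

15403 km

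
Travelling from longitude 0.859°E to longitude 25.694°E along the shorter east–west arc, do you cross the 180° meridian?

No

Signed shortest Δλ = ((25.694 − 0.859 + 180) mod 360) − 180 = 24.835°.
Going east by 24.835° from +0.859° reaches +25.694° without touching 180°.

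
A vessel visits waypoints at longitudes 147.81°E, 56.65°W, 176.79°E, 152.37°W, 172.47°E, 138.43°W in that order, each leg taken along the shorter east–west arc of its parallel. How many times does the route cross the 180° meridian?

Leg 1: +147.81° → -56.65°, shortest Δλ = 155.54° (east) — crosses 180°.
Leg 2: -56.65° → +176.79°, shortest Δλ = -126.56° (west) — crosses 180°.
Leg 3: +176.79° → -152.37°, shortest Δλ = 30.84° (east) — crosses 180°.
Leg 4: -152.37° → +172.47°, shortest Δλ = -35.16° (west) — crosses 180°.
Leg 5: +172.47° → -138.43°, shortest Δλ = 49.1° (east) — crosses 180°.
Total crossings: 5.

5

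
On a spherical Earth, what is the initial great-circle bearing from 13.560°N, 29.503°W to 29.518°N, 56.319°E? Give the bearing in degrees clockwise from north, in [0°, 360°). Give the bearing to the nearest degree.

Δλ = 56.319 − -29.503 = 85.822°.
θ = atan2( sin Δλ · cos φ₂ , cos φ₁ · sin φ₂ − sin φ₁ · cos φ₂ · cos Δλ )
  = atan2(0.86789, 0.46410) = 61.865° → normalised to [0°, 360°): 61.865°.

62°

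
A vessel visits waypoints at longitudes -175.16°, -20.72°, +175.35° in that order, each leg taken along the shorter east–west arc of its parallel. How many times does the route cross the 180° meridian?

1

Leg 1: -175.16° → -20.72°, shortest Δλ = 154.44° (east) — does not cross 180°.
Leg 2: -20.72° → +175.35°, shortest Δλ = -163.93° (west) — crosses 180°.
Total crossings: 1.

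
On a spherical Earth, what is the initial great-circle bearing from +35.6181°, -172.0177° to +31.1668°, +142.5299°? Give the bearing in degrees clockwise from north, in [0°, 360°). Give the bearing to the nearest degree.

277°

Δλ = 142.5299 − -172.0177 = 314.5476°; wrapped into (−180°, 180°]: -45.4524°.
θ = atan2( sin Δλ · cos φ₂ , cos φ₁ · sin φ₂ − sin φ₁ · cos φ₂ · cos Δλ )
  = atan2(-0.60980, 0.07114) = -83.346° → normalised to [0°, 360°): 276.654°.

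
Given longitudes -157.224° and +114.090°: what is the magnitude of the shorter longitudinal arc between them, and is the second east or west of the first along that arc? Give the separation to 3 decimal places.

88.686° west

Raw difference: 114.090 − -157.224 = 271.314°.
Normalise into (−180°, 180°]: 271.314° − 360° = -88.686°.
Negative ⇒ the second point lies to the west; separation 88.686°.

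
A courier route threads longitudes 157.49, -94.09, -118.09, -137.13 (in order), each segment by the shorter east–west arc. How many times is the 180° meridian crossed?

Leg 1: +157.49° → -94.09°, shortest Δλ = 108.42° (east) — crosses 180°.
Leg 2: -94.09° → -118.09°, shortest Δλ = -24.0° (west) — does not cross 180°.
Leg 3: -118.09° → -137.13°, shortest Δλ = -19.04° (west) — does not cross 180°.
Total crossings: 1.

1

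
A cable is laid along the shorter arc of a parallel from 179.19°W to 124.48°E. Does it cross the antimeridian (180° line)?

Yes

Naïve |124.48 − -179.19| = 303.67° > 180°, so the shorter arc goes the other way round — across 180°.
Signed shortest Δλ = ((124.48 − -179.19 + 180) mod 360) − 180 = -56.33°.
Going west by 56.33° from -179.19° passes through 180° before reaching +124.48°.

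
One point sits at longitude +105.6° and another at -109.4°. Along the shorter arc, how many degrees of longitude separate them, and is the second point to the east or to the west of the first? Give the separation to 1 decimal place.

Raw difference: -109.4 − 105.6 = -215.0°.
Normalise into (−180°, 180°]: -215.0° + 360° = 145.0°.
Positive ⇒ the second point lies to the east; separation 145.0°.

145.0° east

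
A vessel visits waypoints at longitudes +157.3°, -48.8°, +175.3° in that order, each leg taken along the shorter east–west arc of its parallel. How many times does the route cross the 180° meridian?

2

Leg 1: +157.3° → -48.8°, shortest Δλ = 153.9° (east) — crosses 180°.
Leg 2: -48.8° → +175.3°, shortest Δλ = -135.9° (west) — crosses 180°.
Total crossings: 2.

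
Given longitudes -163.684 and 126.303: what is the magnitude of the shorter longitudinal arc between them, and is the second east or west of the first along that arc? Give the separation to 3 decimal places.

Raw difference: 126.303 − -163.684 = 289.987°.
Normalise into (−180°, 180°]: 289.987° − 360° = -70.013°.
Negative ⇒ the second point lies to the west; separation 70.013°.

70.013° west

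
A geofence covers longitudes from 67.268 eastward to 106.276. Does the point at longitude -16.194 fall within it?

No

Band width going east from +67.268° to +106.276°: ((106.276 − 67.268) mod 360) = 39.008°.
Offset of -16.194° east of the west edge: ((-16.194 − 67.268) mod 360) = 276.538°.
276.538° > 39.008° ⇒ outside.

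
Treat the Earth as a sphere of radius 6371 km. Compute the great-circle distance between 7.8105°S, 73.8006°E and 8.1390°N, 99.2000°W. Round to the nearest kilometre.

19243 km

Δλ = -99.2000 − 73.8006 = -173.0006°.
Δφ = 8.1390 − -7.8105 = 15.9495°.
a = sin²(Δφ/2) + cos φ₁ · cos φ₂ · sin²(Δλ/2) = 0.996337.
c = 2·atan2(√a, √(1−a)) = 3.02048 rad → d = 6371·c ≈ 19243.46 km.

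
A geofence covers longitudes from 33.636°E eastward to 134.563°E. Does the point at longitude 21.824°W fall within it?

No

Band width going east from +33.636° to +134.563°: ((134.563 − 33.636) mod 360) = 100.927°.
Offset of -21.824° east of the west edge: ((-21.824 − 33.636) mod 360) = 304.540°.
304.540° > 100.927° ⇒ outside.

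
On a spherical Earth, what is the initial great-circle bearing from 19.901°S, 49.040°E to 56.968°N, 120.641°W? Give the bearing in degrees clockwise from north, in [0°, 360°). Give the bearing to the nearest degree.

351°

Δλ = -120.641 − 49.040 = -169.681°.
θ = atan2( sin Δλ · cos φ₂ , cos φ₁ · sin φ₂ − sin φ₁ · cos φ₂ · cos Δλ )
  = atan2(-0.09764, 0.60575) = -9.157° → normalised to [0°, 360°): 350.843°.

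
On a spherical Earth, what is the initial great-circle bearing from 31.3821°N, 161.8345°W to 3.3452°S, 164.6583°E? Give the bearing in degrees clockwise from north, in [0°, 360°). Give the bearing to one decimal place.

Δλ = 164.6583 − -161.8345 = 326.4928°; wrapped into (−180°, 180°]: -33.5072°.
θ = atan2( sin Δλ · cos φ₂ , cos φ₁ · sin φ₂ − sin φ₁ · cos φ₂ · cos Δλ )
  = atan2(-0.55110, -0.48328) = -131.249° → normalised to [0°, 360°): 228.751°.

228.8°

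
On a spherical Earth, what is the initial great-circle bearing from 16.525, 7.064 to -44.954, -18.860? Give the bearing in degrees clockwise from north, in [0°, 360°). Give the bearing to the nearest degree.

200°

Δλ = -18.860 − 7.064 = -25.924°.
θ = atan2( sin Δλ · cos φ₂ , cos φ₁ · sin φ₂ − sin φ₁ · cos φ₂ · cos Δλ )
  = atan2(-0.30938, -0.85839) = -160.180° → normalised to [0°, 360°): 199.820°.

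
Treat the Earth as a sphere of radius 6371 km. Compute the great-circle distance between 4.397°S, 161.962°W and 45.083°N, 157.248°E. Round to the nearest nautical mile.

3686 nmi

Δλ = 157.248 − -161.962 = 319.210°; wrapped into (−180°, 180°]: -40.790°.
Δφ = 45.083 − -4.397 = 49.480°.
a = sin²(Δφ/2) + cos φ₁ · cos φ₂ · sin²(Δλ/2) = 0.260641.
c = 2·atan2(√a, √(1−a)) = 1.07160 rad → d = 6371·c ≈ 6827.18 km ≈ 3686.38 nmi.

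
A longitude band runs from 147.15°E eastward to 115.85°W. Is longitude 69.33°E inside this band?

No

Band width going east from +147.15° to -115.85°: ((-115.85 − 147.15) mod 360) = 97.00°.
Offset of +69.33° east of the west edge: ((69.33 − 147.15) mod 360) = 282.18°.
282.18° > 97.00° ⇒ outside.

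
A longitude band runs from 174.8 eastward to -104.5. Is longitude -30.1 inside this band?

Band width going east from +174.8° to -104.5°: ((-104.5 − 174.8) mod 360) = 80.7°.
Offset of -30.1° east of the west edge: ((-30.1 − 174.8) mod 360) = 155.1°.
155.1° > 80.7° ⇒ outside.

No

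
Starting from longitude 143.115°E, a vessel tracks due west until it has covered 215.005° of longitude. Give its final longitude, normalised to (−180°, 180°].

Start at +143.115°; shift −215.005° → -71.890°.
-71.890° already lies in (−180°, 180°].

71.890°W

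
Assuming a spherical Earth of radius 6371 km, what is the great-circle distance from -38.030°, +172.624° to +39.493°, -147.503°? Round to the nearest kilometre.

9531 km

Δλ = -147.503 − 172.624 = -320.127°; wrapped into (−180°, 180°]: 39.873°.
Δφ = 39.493 − -38.030 = 77.523°.
a = sin²(Δφ/2) + cos φ₁ · cos φ₂ · sin²(Δλ/2) = 0.462650.
c = 2·atan2(√a, √(1−a)) = 1.49603 rad → d = 6371·c ≈ 9531.18 km.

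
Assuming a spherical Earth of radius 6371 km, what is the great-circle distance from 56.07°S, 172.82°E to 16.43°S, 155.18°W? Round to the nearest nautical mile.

2790 nmi

Δλ = -155.18 − 172.82 = -328.00°; wrapped into (−180°, 180°]: 32.00°.
Δφ = -16.43 − -56.07 = 39.64°.
a = sin²(Δφ/2) + cos φ₁ · cos φ₂ · sin²(Δλ/2) = 0.155643.
c = 2·atan2(√a, √(1−a)) = 0.81108 rad → d = 6371·c ≈ 5167.40 km ≈ 2790.17 nmi.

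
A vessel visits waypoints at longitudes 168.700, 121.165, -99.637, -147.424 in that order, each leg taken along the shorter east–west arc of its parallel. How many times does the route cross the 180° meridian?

Leg 1: +168.700° → +121.165°, shortest Δλ = -47.535° (west) — does not cross 180°.
Leg 2: +121.165° → -99.637°, shortest Δλ = 139.198° (east) — crosses 180°.
Leg 3: -99.637° → -147.424°, shortest Δλ = -47.787° (west) — does not cross 180°.
Total crossings: 1.

1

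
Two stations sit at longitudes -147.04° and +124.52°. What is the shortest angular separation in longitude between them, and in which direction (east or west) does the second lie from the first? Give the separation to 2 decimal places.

Raw difference: 124.52 − -147.04 = 271.56°.
Normalise into (−180°, 180°]: 271.56° − 360° = -88.44°.
Negative ⇒ the second point lies to the west; separation 88.44°.

88.44° west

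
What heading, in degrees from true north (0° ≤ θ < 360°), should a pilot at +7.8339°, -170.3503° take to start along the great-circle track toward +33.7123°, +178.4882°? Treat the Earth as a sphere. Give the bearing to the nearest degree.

Δλ = 178.4882 − -170.3503 = 348.8385°; wrapped into (−180°, 180°]: -11.1615°.
θ = atan2( sin Δλ · cos φ₂ , cos φ₁ · sin φ₂ − sin φ₁ · cos φ₂ · cos Δλ )
  = atan2(-0.16102, 0.43861) = -20.159° → normalised to [0°, 360°): 339.841°.

340°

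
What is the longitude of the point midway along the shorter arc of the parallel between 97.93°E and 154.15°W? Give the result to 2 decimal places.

Signed shortest Δλ from +97.93° to -154.15° is +107.92°.
Midpoint longitude = +97.93° + (+107.92°)/2 = +97.93° + 53.96° = +151.89°.
(The naïve average (+97.93 + -154.15)/2 = -28.11° is on the wrong side of the globe.)

151.89°E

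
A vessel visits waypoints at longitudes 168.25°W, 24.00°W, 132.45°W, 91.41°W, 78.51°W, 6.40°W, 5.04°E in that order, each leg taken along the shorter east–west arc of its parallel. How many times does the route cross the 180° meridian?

0

Leg 1: -168.25° → -24.00°, shortest Δλ = 144.25° (east) — does not cross 180°.
Leg 2: -24.00° → -132.45°, shortest Δλ = -108.45° (west) — does not cross 180°.
Leg 3: -132.45° → -91.41°, shortest Δλ = 41.04° (east) — does not cross 180°.
Leg 4: -91.41° → -78.51°, shortest Δλ = 12.9° (east) — does not cross 180°.
Leg 5: -78.51° → -6.40°, shortest Δλ = 72.11° (east) — does not cross 180°.
Leg 6: -6.40° → +5.04°, shortest Δλ = 11.44° (east) — does not cross 180°.
Total crossings: 0.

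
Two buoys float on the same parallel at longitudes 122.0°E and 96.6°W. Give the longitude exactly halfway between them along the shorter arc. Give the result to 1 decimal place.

Signed shortest Δλ from +122.0° to -96.6° is +141.4°.
Midpoint longitude = +122.0° + (+141.4°)/2 = +122.0° + 70.7° = +192.7°.
Normalise into (−180°, 180°]: -167.3°.
(The naïve average (+122.0 + -96.6)/2 = 12.7° is on the wrong side of the globe.)

167.3°W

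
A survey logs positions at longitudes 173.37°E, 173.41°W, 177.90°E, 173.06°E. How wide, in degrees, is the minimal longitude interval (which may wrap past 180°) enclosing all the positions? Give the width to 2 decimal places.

13.53°

Sort the longitudes: -173.41°, +173.06°, +173.37°, +177.90°.
Eastward gaps between consecutive values (wrapping around): 346.47°, 0.31°, 4.53°, 8.69°.
Largest gap = 346.47° ⇒ minimal covering band is its complement: 360° − 346.47° = 13.53°.
Band runs from +173.06° eastward to -173.41°, crossing the antimeridian.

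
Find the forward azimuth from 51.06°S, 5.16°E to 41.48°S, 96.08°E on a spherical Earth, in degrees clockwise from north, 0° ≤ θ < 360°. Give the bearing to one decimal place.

Δλ = 96.08 − 5.16 = 90.92°.
θ = atan2( sin Δλ · cos φ₂ , cos φ₁ · sin φ₂ − sin φ₁ · cos φ₂ · cos Δλ )
  = atan2(0.74909, -0.42565) = 119.606° → normalised to [0°, 360°): 119.606°.

119.6°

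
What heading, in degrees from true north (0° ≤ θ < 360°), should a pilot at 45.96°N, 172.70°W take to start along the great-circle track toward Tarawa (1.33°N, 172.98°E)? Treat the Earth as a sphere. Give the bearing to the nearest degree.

200°

Δλ = 172.98 − -172.70 = 345.68°; wrapped into (−180°, 180°]: -14.32°.
θ = atan2( sin Δλ · cos φ₂ , cos φ₁ · sin φ₂ − sin φ₁ · cos φ₂ · cos Δλ )
  = atan2(-0.24727, -0.68020) = -160.022° → normalised to [0°, 360°): 199.978°.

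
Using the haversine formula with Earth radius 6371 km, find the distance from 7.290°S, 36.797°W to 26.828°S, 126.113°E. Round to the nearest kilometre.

Δλ = 126.113 − -36.797 = 162.910°.
Δφ = -26.828 − -7.290 = -19.538°.
a = sin²(Δφ/2) + cos φ₁ · cos φ₂ · sin²(Δλ/2) = 0.894400.
c = 2·atan2(√a, √(1−a)) = 2.47965 rad → d = 6371·c ≈ 15797.85 km.

15798 km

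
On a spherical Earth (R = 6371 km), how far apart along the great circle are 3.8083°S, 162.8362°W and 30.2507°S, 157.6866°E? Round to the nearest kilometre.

5079 km

Δλ = 157.6866 − -162.8362 = 320.5228°; wrapped into (−180°, 180°]: -39.4772°.
Δφ = -30.2507 − -3.8083 = -26.4424°.
a = sin²(Δφ/2) + cos φ₁ · cos φ₂ · sin²(Δλ/2) = 0.150621.
c = 2·atan2(√a, √(1−a)) = 0.79714 rad → d = 6371·c ≈ 5078.55 km.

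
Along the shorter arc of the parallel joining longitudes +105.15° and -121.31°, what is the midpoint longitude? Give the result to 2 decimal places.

Signed shortest Δλ from +105.15° to -121.31° is +133.54°.
Midpoint longitude = +105.15° + (+133.54°)/2 = +105.15° + 66.77° = +171.92°.
(The naïve average (+105.15 + -121.31)/2 = -8.08° is on the wrong side of the globe.)

+171.92°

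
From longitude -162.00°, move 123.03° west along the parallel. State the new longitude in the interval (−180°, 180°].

+74.97°

Start at -162.00°; shift −123.03° → -285.03°.
-285.03° lies outside (−180°, 180°]; add 360° → +74.97°.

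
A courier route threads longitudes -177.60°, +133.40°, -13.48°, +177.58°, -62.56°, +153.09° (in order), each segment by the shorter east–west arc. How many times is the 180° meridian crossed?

Leg 1: -177.60° → +133.40°, shortest Δλ = -49.0° (west) — crosses 180°.
Leg 2: +133.40° → -13.48°, shortest Δλ = -146.88° (west) — does not cross 180°.
Leg 3: -13.48° → +177.58°, shortest Δλ = -168.94° (west) — crosses 180°.
Leg 4: +177.58° → -62.56°, shortest Δλ = 119.86° (east) — crosses 180°.
Leg 5: -62.56° → +153.09°, shortest Δλ = -144.35° (west) — crosses 180°.
Total crossings: 4.

4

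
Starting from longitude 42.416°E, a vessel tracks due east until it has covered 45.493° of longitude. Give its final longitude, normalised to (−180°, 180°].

Start at +42.416°; shift +45.493° → +87.909°.
+87.909° already lies in (−180°, 180°].

87.909°E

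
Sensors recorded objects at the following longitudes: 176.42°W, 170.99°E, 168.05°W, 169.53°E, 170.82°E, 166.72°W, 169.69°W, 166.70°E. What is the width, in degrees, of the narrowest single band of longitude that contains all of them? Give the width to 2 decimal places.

26.58°

Sort the longitudes: -176.42°, -169.69°, -168.05°, -166.72°, +166.70°, +169.53°, +170.82°, +170.99°.
Eastward gaps between consecutive values (wrapping around): 6.73°, 1.64°, 1.33°, 333.42°, 2.83°, 1.29°, 0.17°, 12.59°.
Largest gap = 333.42° ⇒ minimal covering band is its complement: 360° − 333.42° = 26.58°.
Band runs from +166.70° eastward to -166.72°, crossing the antimeridian.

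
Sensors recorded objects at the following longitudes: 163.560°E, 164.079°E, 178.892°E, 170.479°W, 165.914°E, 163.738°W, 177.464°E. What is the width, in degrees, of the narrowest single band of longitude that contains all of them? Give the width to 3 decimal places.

32.702°

Sort the longitudes: -170.479°, -163.738°, +163.560°, +164.079°, +165.914°, +177.464°, +178.892°.
Eastward gaps between consecutive values (wrapping around): 6.741°, 327.298°, 0.519°, 1.835°, 11.550°, 1.428°, 10.629°.
Largest gap = 327.298° ⇒ minimal covering band is its complement: 360° − 327.298° = 32.702°.
Band runs from +163.560° eastward to -163.738°, crossing the antimeridian.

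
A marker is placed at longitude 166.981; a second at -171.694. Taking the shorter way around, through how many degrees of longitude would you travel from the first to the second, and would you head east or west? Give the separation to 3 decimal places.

Raw difference: -171.694 − 166.981 = -338.675°.
Normalise into (−180°, 180°]: -338.675° + 360° = 21.325°.
Positive ⇒ the second point lies to the east; separation 21.325°.

21.325° east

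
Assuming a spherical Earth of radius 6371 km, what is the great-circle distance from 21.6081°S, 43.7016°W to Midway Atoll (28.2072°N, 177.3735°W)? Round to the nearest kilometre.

15313 km

Δλ = -177.3735 − -43.7016 = -133.6719°.
Δφ = 28.2072 − -21.6081 = 49.8153°.
a = sin²(Δφ/2) + cos φ₁ · cos φ₂ · sin²(Δλ/2) = 0.869910.
c = 2·atan2(√a, √(1−a)) = 2.40360 rad → d = 6371·c ≈ 15313.33 km.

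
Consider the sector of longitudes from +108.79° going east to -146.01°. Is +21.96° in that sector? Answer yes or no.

Band width going east from +108.79° to -146.01°: ((-146.01 − 108.79) mod 360) = 105.20°.
Offset of +21.96° east of the west edge: ((21.96 − 108.79) mod 360) = 273.17°.
273.17° > 105.20° ⇒ outside.

No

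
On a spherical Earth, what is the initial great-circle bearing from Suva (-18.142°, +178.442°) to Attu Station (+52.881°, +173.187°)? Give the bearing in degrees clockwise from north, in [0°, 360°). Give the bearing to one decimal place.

356.7°

Δλ = 173.187 − 178.442 = -5.255°.
θ = atan2( sin Δλ · cos φ₂ , cos φ₁ · sin φ₂ − sin φ₁ · cos φ₂ · cos Δλ )
  = atan2(-0.05527, 0.94486) = -3.348° → normalised to [0°, 360°): 356.652°.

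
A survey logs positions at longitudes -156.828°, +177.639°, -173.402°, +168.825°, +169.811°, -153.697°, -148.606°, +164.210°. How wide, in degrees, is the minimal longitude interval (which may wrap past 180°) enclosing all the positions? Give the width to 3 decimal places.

47.184°

Sort the longitudes: -173.402°, -156.828°, -153.697°, -148.606°, +164.210°, +168.825°, +169.811°, +177.639°.
Eastward gaps between consecutive values (wrapping around): 16.574°, 3.131°, 5.091°, 312.816°, 4.615°, 0.986°, 7.828°, 8.959°.
Largest gap = 312.816° ⇒ minimal covering band is its complement: 360° − 312.816° = 47.184°.
Band runs from +164.210° eastward to -148.606°, crossing the antimeridian.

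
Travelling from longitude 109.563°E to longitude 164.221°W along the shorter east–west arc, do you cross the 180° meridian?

Naïve |-164.221 − 109.563| = 273.784° > 180°, so the shorter arc goes the other way round — across 180°.
Signed shortest Δλ = ((-164.221 − 109.563 + 180) mod 360) − 180 = 86.216°.
Going east by 86.216° from +109.563° passes through 180° before reaching -164.221°.

Yes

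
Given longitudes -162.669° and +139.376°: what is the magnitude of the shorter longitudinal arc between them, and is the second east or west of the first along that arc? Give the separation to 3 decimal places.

57.955° west

Raw difference: 139.376 − -162.669 = 302.045°.
Normalise into (−180°, 180°]: 302.045° − 360° = -57.955°.
Negative ⇒ the second point lies to the west; separation 57.955°.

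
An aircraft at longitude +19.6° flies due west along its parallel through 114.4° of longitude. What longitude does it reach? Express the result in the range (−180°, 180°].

-94.8°

Start at +19.6°; shift −114.4° → -94.8°.
-94.8° already lies in (−180°, 180°].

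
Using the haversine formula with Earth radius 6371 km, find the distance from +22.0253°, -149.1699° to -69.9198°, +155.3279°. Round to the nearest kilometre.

Δλ = 155.3279 − -149.1699 = 304.4978°; wrapped into (−180°, 180°]: -55.5022°.
Δφ = -69.9198 − 22.0253 = -91.9451°.
a = sin²(Δφ/2) + cos φ₁ · cos φ₂ · sin²(Δλ/2) = 0.585978.
c = 2·atan2(√a, √(1−a)) = 1.74361 rad → d = 6371·c ≈ 11108.54 km.

11109 km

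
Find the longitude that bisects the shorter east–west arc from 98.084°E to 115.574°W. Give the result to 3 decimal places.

171.255°E

Signed shortest Δλ from +98.084° to -115.574° is +146.342°.
Midpoint longitude = +98.084° + (+146.342°)/2 = +98.084° + 73.171° = +171.255°.
(The naïve average (+98.084 + -115.574)/2 = -8.745° is on the wrong side of the globe.)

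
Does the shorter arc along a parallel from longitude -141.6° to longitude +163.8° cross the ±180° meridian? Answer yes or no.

Naïve |163.8 − -141.6| = 305.4° > 180°, so the shorter arc goes the other way round — across 180°.
Signed shortest Δλ = ((163.8 − -141.6 + 180) mod 360) − 180 = -54.6°.
Going west by 54.6° from -141.6° passes through 180° before reaching +163.8°.

Yes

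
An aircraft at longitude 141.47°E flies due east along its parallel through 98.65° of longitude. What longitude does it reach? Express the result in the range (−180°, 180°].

119.88°W

Start at +141.47°; shift +98.65° → +240.12°.
+240.12° lies outside (−180°, 180°]; subtract 360° → -119.88°.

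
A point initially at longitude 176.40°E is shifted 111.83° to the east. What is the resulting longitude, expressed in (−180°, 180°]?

Start at +176.40°; shift +111.83° → +288.23°.
+288.23° lies outside (−180°, 180°]; subtract 360° → -71.77°.

71.77°W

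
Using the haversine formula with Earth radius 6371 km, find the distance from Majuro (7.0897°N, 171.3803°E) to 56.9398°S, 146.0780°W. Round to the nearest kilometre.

8097 km

Δλ = -146.0780 − 171.3803 = -317.4583°; wrapped into (−180°, 180°]: 42.5417°.
Δφ = -56.9398 − 7.0897 = -64.0295°.
a = sin²(Δφ/2) + cos φ₁ · cos φ₂ · sin²(Δλ/2) = 0.352291.
c = 2·atan2(√a, √(1−a)) = 1.27090 rad → d = 6371·c ≈ 8096.93 km.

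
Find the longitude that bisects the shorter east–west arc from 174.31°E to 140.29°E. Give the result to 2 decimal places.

157.30°E

Signed shortest Δλ from +174.31° to +140.29° is -34.02°.
Midpoint longitude = +174.31° + (-34.02°)/2 = +174.31° − 17.01° = +157.30°.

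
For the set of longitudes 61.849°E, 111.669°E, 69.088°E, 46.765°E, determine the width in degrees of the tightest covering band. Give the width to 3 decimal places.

Sort the longitudes: +46.765°, +61.849°, +69.088°, +111.669°.
Eastward gaps between consecutive values (wrapping around): 15.084°, 7.239°, 42.581°, 295.096°.
Largest gap = 295.096° ⇒ minimal covering band is its complement: 360° − 295.096° = 64.904°.
Band runs from +46.765° eastward to +111.669°.

64.904°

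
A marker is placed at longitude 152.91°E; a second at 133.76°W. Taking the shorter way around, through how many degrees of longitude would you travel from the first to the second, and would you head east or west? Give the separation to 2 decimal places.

73.33° east

Raw difference: -133.76 − 152.91 = -286.67°.
Normalise into (−180°, 180°]: -286.67° + 360° = 73.33°.
Positive ⇒ the second point lies to the east; separation 73.33°.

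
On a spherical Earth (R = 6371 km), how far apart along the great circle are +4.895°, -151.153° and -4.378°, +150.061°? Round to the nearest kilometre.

Δλ = 150.061 − -151.153 = 301.214°; wrapped into (−180°, 180°]: -58.786°.
Δφ = -4.378 − 4.895 = -9.273°.
a = sin²(Δφ/2) + cos φ₁ · cos φ₂ · sin²(Δλ/2) = 0.245837.
c = 2·atan2(√a, √(1−a)) = 1.03756 rad → d = 6371·c ≈ 6610.28 km.

6610 km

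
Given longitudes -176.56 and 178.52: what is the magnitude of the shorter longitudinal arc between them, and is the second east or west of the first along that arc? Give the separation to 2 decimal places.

4.92° west

Raw difference: 178.52 − -176.56 = 355.08°.
Normalise into (−180°, 180°]: 355.08° − 360° = -4.92°.
Negative ⇒ the second point lies to the west; separation 4.92°.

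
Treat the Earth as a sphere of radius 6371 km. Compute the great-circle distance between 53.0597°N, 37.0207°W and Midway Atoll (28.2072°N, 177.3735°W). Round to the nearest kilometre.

Δλ = -177.3735 − -37.0207 = -140.3528°.
Δφ = 28.2072 − 53.0597 = -24.8525°.
a = sin²(Δφ/2) + cos φ₁ · cos φ₂ · sin²(Δλ/2) = 0.515007.
c = 2·atan2(√a, √(1−a)) = 1.60082 rad → d = 6371·c ≈ 10198.80 km.

10199 km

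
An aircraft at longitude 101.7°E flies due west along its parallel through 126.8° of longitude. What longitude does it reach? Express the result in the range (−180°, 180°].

Start at +101.7°; shift −126.8° → -25.1°.
-25.1° already lies in (−180°, 180°].

25.1°W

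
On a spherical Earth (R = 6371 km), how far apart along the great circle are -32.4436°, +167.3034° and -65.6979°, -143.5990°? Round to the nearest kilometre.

4920 km

Δλ = -143.5990 − 167.3034 = -310.9024°; wrapped into (−180°, 180°]: 49.0976°.
Δφ = -65.6979 − -32.4436 = -33.2543°.
a = sin²(Δφ/2) + cos φ₁ · cos φ₂ · sin²(Δλ/2) = 0.141829.
c = 2·atan2(√a, √(1−a)) = 0.77225 rad → d = 6371·c ≈ 4920.00 km.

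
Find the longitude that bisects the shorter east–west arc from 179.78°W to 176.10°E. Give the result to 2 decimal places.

178.16°E

Signed shortest Δλ from -179.78° to +176.10° is -4.12°.
Midpoint longitude = -179.78° + (-4.12°)/2 = -179.78° − 2.06° = -181.84°.
Normalise into (−180°, 180°]: +178.16°.
(The naïve average (-179.78 + +176.10)/2 = -1.84° is on the wrong side of the globe.)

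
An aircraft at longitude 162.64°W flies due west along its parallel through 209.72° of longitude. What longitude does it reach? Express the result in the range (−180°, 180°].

12.36°W

Start at -162.64°; shift −209.72° → -372.36°.
-372.36° lies outside (−180°, 180°]; add 360° → -12.36°.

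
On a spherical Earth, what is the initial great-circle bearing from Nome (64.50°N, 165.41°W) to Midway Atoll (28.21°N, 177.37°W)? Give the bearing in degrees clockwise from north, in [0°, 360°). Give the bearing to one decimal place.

Δλ = -177.37 − -165.41 = -11.96°.
θ = atan2( sin Δλ · cos φ₂ , cos φ₁ · sin φ₂ − sin φ₁ · cos φ₂ · cos Δλ )
  = atan2(-0.18261, -0.57461) = -162.369° → normalised to [0°, 360°): 197.631°.

197.6°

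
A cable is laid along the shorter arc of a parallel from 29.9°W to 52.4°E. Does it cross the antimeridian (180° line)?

Signed shortest Δλ = ((52.4 − -29.9 + 180) mod 360) − 180 = 82.3°.
Going east by 82.3° from -29.9° reaches +52.4° without touching 180°.

No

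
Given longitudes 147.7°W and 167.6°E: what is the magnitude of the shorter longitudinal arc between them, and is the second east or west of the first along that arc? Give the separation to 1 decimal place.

44.7° west

Raw difference: 167.6 − -147.7 = 315.3°.
Normalise into (−180°, 180°]: 315.3° − 360° = -44.7°.
Negative ⇒ the second point lies to the west; separation 44.7°.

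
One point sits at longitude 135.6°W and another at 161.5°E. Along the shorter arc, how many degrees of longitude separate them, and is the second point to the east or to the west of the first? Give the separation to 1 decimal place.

62.9° west

Raw difference: 161.5 − -135.6 = 297.1°.
Normalise into (−180°, 180°]: 297.1° − 360° = -62.9°.
Negative ⇒ the second point lies to the west; separation 62.9°.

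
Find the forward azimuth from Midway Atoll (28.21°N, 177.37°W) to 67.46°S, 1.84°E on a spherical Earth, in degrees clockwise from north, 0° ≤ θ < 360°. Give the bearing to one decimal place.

Δλ = 1.84 − -177.37 = 179.21°.
θ = atan2( sin Δλ · cos φ₂ , cos φ₁ · sin φ₂ − sin φ₁ · cos φ₂ · cos Δλ )
  = atan2(0.00529, -0.63272) = 179.521° → normalised to [0°, 360°): 179.521°.

179.5°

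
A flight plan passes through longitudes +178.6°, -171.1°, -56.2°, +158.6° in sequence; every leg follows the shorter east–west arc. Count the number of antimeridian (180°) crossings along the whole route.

Leg 1: +178.6° → -171.1°, shortest Δλ = 10.3° (east) — crosses 180°.
Leg 2: -171.1° → -56.2°, shortest Δλ = 114.9° (east) — does not cross 180°.
Leg 3: -56.2° → +158.6°, shortest Δλ = -145.2° (west) — crosses 180°.
Total crossings: 2.

2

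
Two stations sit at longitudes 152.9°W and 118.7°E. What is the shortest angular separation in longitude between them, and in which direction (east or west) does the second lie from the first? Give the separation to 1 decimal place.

Raw difference: 118.7 − -152.9 = 271.6°.
Normalise into (−180°, 180°]: 271.6° − 360° = -88.4°.
Negative ⇒ the second point lies to the west; separation 88.4°.

88.4° west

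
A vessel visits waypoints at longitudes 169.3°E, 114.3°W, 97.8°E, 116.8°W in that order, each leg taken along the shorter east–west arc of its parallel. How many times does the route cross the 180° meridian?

Leg 1: +169.3° → -114.3°, shortest Δλ = 76.4° (east) — crosses 180°.
Leg 2: -114.3° → +97.8°, shortest Δλ = -147.9° (west) — crosses 180°.
Leg 3: +97.8° → -116.8°, shortest Δλ = 145.4° (east) — crosses 180°.
Total crossings: 3.

3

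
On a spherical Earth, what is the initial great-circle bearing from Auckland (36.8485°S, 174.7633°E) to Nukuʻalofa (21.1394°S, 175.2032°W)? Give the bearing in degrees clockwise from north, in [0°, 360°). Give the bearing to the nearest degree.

32°

Δλ = -175.2032 − 174.7633 = -349.9665°; wrapped into (−180°, 180°]: 10.0335°.
θ = atan2( sin Δλ · cos φ₂ , cos φ₁ · sin φ₂ − sin φ₁ · cos φ₂ · cos Δλ )
  = atan2(0.16250, 0.26220) = 31.789° → normalised to [0°, 360°): 31.789°.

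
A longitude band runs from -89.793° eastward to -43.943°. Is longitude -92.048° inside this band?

Band width going east from -89.793° to -43.943°: ((-43.943 − -89.793) mod 360) = 45.850°.
Offset of -92.048° east of the west edge: ((-92.048 − -89.793) mod 360) = 357.745°.
357.745° > 45.850° ⇒ outside.

No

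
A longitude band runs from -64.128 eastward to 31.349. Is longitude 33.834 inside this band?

Band width going east from -64.128° to +31.349°: ((31.349 − -64.128) mod 360) = 95.477°.
Offset of +33.834° east of the west edge: ((33.834 − -64.128) mod 360) = 97.962°.
97.962° > 95.477° ⇒ outside.

No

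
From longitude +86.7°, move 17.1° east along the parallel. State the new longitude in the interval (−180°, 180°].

Start at +86.7°; shift +17.1° → +103.8°.
+103.8° already lies in (−180°, 180°].

+103.8°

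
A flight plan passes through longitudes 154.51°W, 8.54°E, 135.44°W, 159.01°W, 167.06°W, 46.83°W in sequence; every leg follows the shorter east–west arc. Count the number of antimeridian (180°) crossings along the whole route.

Leg 1: -154.51° → +8.54°, shortest Δλ = 163.05° (east) — does not cross 180°.
Leg 2: +8.54° → -135.44°, shortest Δλ = -143.98° (west) — does not cross 180°.
Leg 3: -135.44° → -159.01°, shortest Δλ = -23.57° (west) — does not cross 180°.
Leg 4: -159.01° → -167.06°, shortest Δλ = -8.05° (west) — does not cross 180°.
Leg 5: -167.06° → -46.83°, shortest Δλ = 120.23° (east) — does not cross 180°.
Total crossings: 0.

0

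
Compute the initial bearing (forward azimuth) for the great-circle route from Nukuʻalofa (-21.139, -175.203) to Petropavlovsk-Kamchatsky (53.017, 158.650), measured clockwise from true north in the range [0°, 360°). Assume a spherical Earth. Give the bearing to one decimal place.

Δλ = 158.650 − -175.203 = 333.853°; wrapped into (−180°, 180°]: -26.147°.
θ = atan2( sin Δλ · cos φ₂ , cos φ₁ · sin φ₂ − sin φ₁ · cos φ₂ · cos Δλ )
  = atan2(-0.26510, 0.93981) = -15.753° → normalised to [0°, 360°): 344.247°.

344.2°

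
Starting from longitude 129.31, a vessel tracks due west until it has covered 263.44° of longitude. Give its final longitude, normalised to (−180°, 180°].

Start at +129.31°; shift −263.44° → -134.13°.
-134.13° already lies in (−180°, 180°].

-134.13°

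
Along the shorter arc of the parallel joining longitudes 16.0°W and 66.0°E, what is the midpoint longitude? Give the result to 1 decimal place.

25.0°E

Signed shortest Δλ from -16.0° to +66.0° is +82.0°.
Midpoint longitude = -16.0° + (+82.0°)/2 = -16.0° + 41.0° = +25.0°.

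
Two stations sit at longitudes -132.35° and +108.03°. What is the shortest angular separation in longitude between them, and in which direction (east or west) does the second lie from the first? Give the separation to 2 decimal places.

Raw difference: 108.03 − -132.35 = 240.38°.
Normalise into (−180°, 180°]: 240.38° − 360° = -119.62°.
Negative ⇒ the second point lies to the west; separation 119.62°.

119.62° west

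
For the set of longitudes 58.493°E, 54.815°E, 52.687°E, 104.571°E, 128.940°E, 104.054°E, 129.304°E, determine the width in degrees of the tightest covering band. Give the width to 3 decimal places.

76.617°

Sort the longitudes: +52.687°, +54.815°, +58.493°, +104.054°, +104.571°, +128.940°, +129.304°.
Eastward gaps between consecutive values (wrapping around): 2.128°, 3.678°, 45.561°, 0.517°, 24.369°, 0.364°, 283.383°.
Largest gap = 283.383° ⇒ minimal covering band is its complement: 360° − 283.383° = 76.617°.
Band runs from +52.687° eastward to +129.304°.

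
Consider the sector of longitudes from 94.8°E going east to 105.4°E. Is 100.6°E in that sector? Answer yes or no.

Yes

Band width going east from +94.8° to +105.4°: ((105.4 − 94.8) mod 360) = 10.6°.
Offset of +100.6° east of the west edge: ((100.6 − 94.8) mod 360) = 5.8°.
5.8° ≤ 10.6° ⇒ inside.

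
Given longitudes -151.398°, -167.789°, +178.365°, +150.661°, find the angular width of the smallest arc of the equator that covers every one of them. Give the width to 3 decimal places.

57.941°

Sort the longitudes: -167.789°, -151.398°, +150.661°, +178.365°.
Eastward gaps between consecutive values (wrapping around): 16.391°, 302.059°, 27.704°, 13.846°.
Largest gap = 302.059° ⇒ minimal covering band is its complement: 360° − 302.059° = 57.941°.
Band runs from +150.661° eastward to -151.398°, crossing the antimeridian.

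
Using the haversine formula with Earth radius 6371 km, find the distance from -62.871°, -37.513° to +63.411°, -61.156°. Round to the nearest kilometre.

14178 km

Δλ = -61.156 − -37.513 = -23.643°.
Δφ = 63.411 − -62.871 = 126.282°.
a = sin²(Δφ/2) + cos φ₁ · cos φ₂ · sin²(Δλ/2) = 0.804446.
c = 2·atan2(√a, √(1−a)) = 2.22546 rad → d = 6371·c ≈ 14178.40 km.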